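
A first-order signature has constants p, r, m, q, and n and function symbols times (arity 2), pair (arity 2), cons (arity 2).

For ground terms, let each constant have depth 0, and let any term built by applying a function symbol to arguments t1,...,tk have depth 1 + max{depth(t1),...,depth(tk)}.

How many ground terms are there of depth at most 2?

Count level by level. With function symbols times/2, pair/2, cons/2, the terms of depth ≤ k are the 5 constants together with each function applied to depth-≤(k−1) tuples, so N_k = 5 + N_{k-1}^2 + N_{k-1}^2 + N_{k-1}^2.
N_0 = 5
N_1 = 5 + 5^2 + 5^2 + 5^2 = 80
N_2 = 5 + 80^2 + 80^2 + 80^2 = 19205

19205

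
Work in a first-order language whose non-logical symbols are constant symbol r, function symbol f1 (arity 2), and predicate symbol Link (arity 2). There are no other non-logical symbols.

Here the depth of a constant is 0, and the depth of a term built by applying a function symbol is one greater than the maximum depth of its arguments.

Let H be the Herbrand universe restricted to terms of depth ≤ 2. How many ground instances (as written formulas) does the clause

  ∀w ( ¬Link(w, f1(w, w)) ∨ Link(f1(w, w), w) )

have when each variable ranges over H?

Ground terms of depth ≤ 2:
  Let N_k = |{terms of depth ≤ k}|. Then N_0 = 1 and N_k = 1 + N_{k-1}^2 for k ≥ 1 (one summand per function symbol, arity giving the exponent).
  N_0 = 1
  N_1 = 1 + 1^2 = 2
  N_2 = 1 + 2^2 = 5
  Explicitly: r, f1(r, r), f1(r, f1(r, r)), f1(f1(r, r), r), f1(f1(r, r), f1(r, r)).
So there are 5 ground terms available for substitution.
The body mentions the single quantified variable w; since ground terms form a free algebra, no two substitutions collapse to the same formula.
Number of ground instances = 5.

5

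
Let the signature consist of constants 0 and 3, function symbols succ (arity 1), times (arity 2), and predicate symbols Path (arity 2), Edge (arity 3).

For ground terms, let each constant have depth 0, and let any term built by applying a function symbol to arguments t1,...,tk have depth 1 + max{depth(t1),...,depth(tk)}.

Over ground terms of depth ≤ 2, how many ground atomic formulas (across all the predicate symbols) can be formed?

First count ground terms of depth ≤ 2.
Let N_k count ground terms of depth at most k. Each non-constant term of depth ≤ k is some function symbol applied to depth-≤(k−1) arguments, giving N_k = 2 + N_{k-1} + N_{k-1}^2.
N_0 = 2
N_1 = 2 + 2 + 2^2 = 8
N_2 = 2 + 8 + 8^2 = 74
So |H| = 74.
Ground atoms are formed by filling each argument slot of a predicate with a term from H, so an r-ary predicate gives |H|^r atoms:
  Path: 74^2 = 5476;  Edge: 74^3 = 405224
Total ground atoms: 5476 + 405224 = 410700.

410700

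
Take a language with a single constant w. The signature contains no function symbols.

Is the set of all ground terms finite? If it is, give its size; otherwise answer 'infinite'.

1

There are no function symbols, so the only ground term is the single constant.
The Herbrand universe is {w}, finite with 1 element.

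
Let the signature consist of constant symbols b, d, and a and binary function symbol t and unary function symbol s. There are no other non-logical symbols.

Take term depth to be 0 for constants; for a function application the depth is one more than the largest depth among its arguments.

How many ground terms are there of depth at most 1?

15

Let N_k count ground terms of depth at most k. Each non-constant term of depth ≤ k is some function symbol applied to depth-≤(k−1) arguments, giving N_k = 3 + N_{k-1}^2 + N_{k-1}.
N_0 = 3
N_1 = 3 + 3^2 + 3 = 15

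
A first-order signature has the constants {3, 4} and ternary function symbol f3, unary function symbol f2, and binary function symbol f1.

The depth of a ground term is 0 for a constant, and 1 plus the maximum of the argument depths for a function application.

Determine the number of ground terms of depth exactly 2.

Count level by level. With function symbols f3/3, f2/1, f1/2, the terms of depth ≤ k are the 2 constants together with each function applied to depth-≤(k−1) tuples, so N_k = 2 + N_{k-1}^3 + N_{k-1} + N_{k-1}^2.
N_0 = 2
N_1 = 2 + 2^3 + 2 + 2^2 = 16
N_2 = 2 + 16^3 + 16 + 16^2 = 4370
Terms of depth exactly 2: N_2 − N_1 = 4370 − 16 = 4354.

4354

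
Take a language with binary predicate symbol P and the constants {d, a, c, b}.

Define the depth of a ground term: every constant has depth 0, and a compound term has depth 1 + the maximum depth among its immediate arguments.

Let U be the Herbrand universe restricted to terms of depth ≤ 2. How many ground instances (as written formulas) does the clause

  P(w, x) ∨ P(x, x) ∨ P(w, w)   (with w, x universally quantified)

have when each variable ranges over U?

16

Ground terms of depth ≤ 2:
  With no function symbols every ground term is a constant, so there are exactly 4 ground terms at every depth bound.
  N_0 = 4
  N_1 = 4
  N_2 = 4
So there are 4 ground terms available for substitution.
Each of w, x ranges independently over the available ground terms, and distinct assignments produce distinct instances.
Number of ground instances = 4^2 = 16.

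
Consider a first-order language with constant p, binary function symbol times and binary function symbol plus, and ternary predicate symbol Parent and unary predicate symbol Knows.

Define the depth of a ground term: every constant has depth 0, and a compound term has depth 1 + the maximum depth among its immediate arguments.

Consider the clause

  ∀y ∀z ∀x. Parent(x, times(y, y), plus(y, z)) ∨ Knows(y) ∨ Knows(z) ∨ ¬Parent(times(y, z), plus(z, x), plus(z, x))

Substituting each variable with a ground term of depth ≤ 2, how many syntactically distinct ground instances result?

6859

Ground terms of depth ≤ 2:
  If N_k denotes the number of depth-≤k ground terms, the 1 constant gives N_0 = 1, and each function symbol of arity r contributes N_{k-1}^r new terms at level k: N_k = 1 + N_{k-1}^2 + N_{k-1}^2.
  N_0 = 1
  N_1 = 1 + 1^2 + 1^2 = 3
  N_2 = 1 + 3^2 + 3^2 = 19
So there are 19 ground terms available for substitution.
Each of y, z, x ranges independently over the available ground terms, and distinct assignments produce distinct instances.
Number of ground instances = 19^3 = 6859.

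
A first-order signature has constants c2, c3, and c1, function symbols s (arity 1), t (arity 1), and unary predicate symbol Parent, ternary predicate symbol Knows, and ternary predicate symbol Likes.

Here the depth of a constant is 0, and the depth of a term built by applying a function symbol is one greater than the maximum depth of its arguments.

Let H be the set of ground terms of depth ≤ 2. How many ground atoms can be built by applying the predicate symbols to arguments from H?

18543

First count ground terms of depth ≤ 2.
Let N_k = |{terms of depth ≤ k}|. Then N_0 = 3 and N_k = 3 + N_{k-1} + N_{k-1} for k ≥ 1 (one summand per function symbol, arity giving the exponent).
N_0 = 3
N_1 = 3 + 3 + 3 = 9
N_2 = 3 + 9 + 9 = 21
So |H| = 21.
A ground atom is a predicate applied to a tuple of terms from H, so the count is the sum over predicates of |H|^arity:
  Parent: 21;  Knows: 21^3 = 9261;  Likes: 21^3 = 9261
Total ground atoms: 21 + 9261 + 9261 = 18543.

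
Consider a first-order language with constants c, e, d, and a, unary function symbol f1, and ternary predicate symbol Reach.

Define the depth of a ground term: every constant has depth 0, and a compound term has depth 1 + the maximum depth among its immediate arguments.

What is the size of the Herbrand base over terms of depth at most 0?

64

First count ground terms of depth ≤ 0.
Count level by level. With function symbols f1/1, the terms of depth ≤ k are the 4 constants together with each function applied to depth-≤(k−1) tuples, so N_k = 4 + N_{k-1}.
N_0 = 4
Explicitly: c, e, d, a.
So |H| = 4.
Ground atoms are formed by filling each argument slot of a predicate with a term from H, so an r-ary predicate gives |H|^r atoms:
  Reach: 4^3 = 64
Total ground atoms: 64.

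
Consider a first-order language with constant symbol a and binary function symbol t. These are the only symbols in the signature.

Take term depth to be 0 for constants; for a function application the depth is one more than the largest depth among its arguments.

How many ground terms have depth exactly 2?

3

Count level by level. With function symbols t/2, the terms of depth ≤ k are the 1 constant together with each function applied to depth-≤(k−1) tuples, so N_k = 1 + N_{k-1}^2.
N_0 = 1
N_1 = 1 + 1^2 = 2
N_2 = 1 + 2^2 = 5
Terms of depth exactly 2: N_2 − N_1 = 5 − 2 = 3.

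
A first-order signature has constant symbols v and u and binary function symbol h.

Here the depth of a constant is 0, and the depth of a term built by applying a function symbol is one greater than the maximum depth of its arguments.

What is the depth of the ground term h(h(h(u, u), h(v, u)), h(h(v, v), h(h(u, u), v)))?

depth(h(u, u)) = 1 + max(0, 0) = 1
depth(h(v, u)) = 1 + max(0, 0) = 1
depth(h(h(u, u), h(v, u))) = 1 + max(1, 1) = 2
depth(h(v, v)) = 1 + max(0, 0) = 1
depth(h(h(u, u), v)) = 1 + max(1, 0) = 2
depth(h(h(v, v), h(h(u, u), v))) = 1 + max(1, 2) = 3
depth(h(h(h(u, u), h(v, u)), h(h(v, v), h(h(u, u), v)))) = 1 + max(2, 3) = 4

4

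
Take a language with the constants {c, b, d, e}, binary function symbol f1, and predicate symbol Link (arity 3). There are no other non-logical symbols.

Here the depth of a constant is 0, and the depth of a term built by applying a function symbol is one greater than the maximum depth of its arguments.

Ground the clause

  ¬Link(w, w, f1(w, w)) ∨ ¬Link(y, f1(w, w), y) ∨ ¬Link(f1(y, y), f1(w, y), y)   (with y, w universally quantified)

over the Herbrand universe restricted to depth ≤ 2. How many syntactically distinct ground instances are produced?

Ground terms of depth ≤ 2:
  Let N_k count ground terms of depth at most k. Each non-constant term of depth ≤ k is some function symbol applied to depth-≤(k−1) arguments, giving N_k = 4 + N_{k-1}^2.
  N_0 = 4
  N_1 = 4 + 4^2 = 20
  N_2 = 4 + 20^2 = 404
So there are 404 ground terms available for substitution.
The clause has 2 distinct variables (y, w), each appearing in the body. In the free term algebra distinct substitutions yield syntactically distinct ground instances.
Number of ground instances = 404^2 = 163216.

163216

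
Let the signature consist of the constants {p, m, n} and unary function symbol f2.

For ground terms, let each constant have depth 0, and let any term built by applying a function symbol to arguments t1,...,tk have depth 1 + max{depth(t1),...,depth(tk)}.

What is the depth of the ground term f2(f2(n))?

depth(f2(n)) = 1 + depth(n) = 1 + 0 = 1
depth(f2(f2(n))) = 1 + depth(f2(n)) = 1 + 1 = 2

2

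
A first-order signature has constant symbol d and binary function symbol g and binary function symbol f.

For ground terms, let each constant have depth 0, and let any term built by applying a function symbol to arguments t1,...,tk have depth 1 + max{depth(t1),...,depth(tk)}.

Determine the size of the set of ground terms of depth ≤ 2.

19

Let N_k count ground terms of depth at most k. Each non-constant term of depth ≤ k is some function symbol applied to depth-≤(k−1) arguments, giving N_k = 1 + N_{k-1}^2 + N_{k-1}^2.
N_0 = 1
N_1 = 1 + 1^2 + 1^2 = 3
N_2 = 1 + 3^2 + 3^2 = 19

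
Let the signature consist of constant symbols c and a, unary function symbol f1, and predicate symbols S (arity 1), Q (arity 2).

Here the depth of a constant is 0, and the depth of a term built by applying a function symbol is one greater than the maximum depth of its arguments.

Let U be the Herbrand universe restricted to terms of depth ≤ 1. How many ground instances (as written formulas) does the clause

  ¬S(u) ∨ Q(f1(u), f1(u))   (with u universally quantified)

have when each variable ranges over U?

4

Ground terms of depth ≤ 1:
  Count level by level. With function symbols f1/1, the terms of depth ≤ k are the 2 constants together with each function applied to depth-≤(k−1) tuples, so N_k = 2 + N_{k-1}.
  N_0 = 2
  N_1 = 2 + 2 = 4
So there are 4 ground terms available for substitution.
The body mentions the single quantified variable u; since ground terms form a free algebra, no two substitutions collapse to the same formula.
Number of ground instances = 4.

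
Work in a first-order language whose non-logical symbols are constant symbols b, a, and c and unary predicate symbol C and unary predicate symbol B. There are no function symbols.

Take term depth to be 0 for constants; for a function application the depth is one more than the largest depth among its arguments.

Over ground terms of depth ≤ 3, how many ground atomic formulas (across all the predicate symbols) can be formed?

6

First count ground terms of depth ≤ 3.
With no function symbols every ground term is a constant, so there are exactly 3 ground terms at every depth bound.
N_0 = 3
N_1 = 3
N_2 = 3
N_3 = 3
Explicitly: b, a, c.
So |H| = 3.
For each predicate symbol, the number of ground atoms is |H| raised to its arity; summing:
  C: 3;  B: 3
Total ground atoms: 3 + 3 = 6.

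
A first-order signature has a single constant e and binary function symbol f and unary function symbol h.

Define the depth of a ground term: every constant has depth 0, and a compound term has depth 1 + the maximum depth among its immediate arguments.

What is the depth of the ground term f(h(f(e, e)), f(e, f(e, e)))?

3

depth(f(e, e)) = 1 + max(0, 0) = 1
depth(h(f(e, e))) = 1 + depth(f(e, e)) = 1 + 1 = 2
depth(f(e, f(e, e))) = 1 + max(0, 1) = 2
depth(f(h(f(e, e)), f(e, f(e, e)))) = 1 + max(2, 2) = 3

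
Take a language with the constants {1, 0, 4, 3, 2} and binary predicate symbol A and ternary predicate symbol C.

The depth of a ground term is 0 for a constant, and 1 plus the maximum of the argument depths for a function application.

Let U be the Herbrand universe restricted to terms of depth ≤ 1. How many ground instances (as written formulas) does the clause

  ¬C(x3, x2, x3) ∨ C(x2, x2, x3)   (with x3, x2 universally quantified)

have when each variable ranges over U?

25

Ground terms of depth ≤ 1:
  With no function symbols every ground term is a constant, so there are exactly 5 ground terms at every depth bound.
  N_0 = 5
  N_1 = 5
  Explicitly: 1, 0, 4, 3, 2.
So there are 5 ground terms available for substitution.
The body mentions every one of the 2 quantified variables; since ground terms form a free algebra, no two substitutions collapse to the same formula.
Number of ground instances = 5^2 = 25.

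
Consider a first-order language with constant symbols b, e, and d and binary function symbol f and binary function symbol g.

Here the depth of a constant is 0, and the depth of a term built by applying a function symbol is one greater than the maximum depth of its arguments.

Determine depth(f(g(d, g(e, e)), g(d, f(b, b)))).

depth(g(e, e)) = 1 + max(0, 0) = 1
depth(g(d, g(e, e))) = 1 + max(0, 1) = 2
depth(f(b, b)) = 1 + max(0, 0) = 1
depth(g(d, f(b, b))) = 1 + max(0, 1) = 2
depth(f(g(d, g(e, e)), g(d, f(b, b)))) = 1 + max(2, 2) = 3

3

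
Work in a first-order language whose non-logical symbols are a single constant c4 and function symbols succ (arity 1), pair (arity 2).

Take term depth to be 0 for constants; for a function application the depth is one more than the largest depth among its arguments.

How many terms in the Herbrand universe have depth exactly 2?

Write N_k for the number of ground terms of depth ≤ k. A term of depth ≤ k is either a constant or a function symbol applied to arguments of depth ≤ k−1, so N_k = 1 + N_{k-1} + N_{k-1}^2.
N_0 = 1
N_1 = 1 + 1 + 1^2 = 3
N_2 = 1 + 3 + 3^2 = 13
Terms of depth exactly 2: N_2 − N_1 = 13 − 3 = 10.

10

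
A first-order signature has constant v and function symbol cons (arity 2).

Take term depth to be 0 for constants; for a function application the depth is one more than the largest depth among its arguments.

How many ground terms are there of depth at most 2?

If N_k denotes the number of depth-≤k ground terms, the 1 constant gives N_0 = 1, and each function symbol of arity r contributes N_{k-1}^r new terms at level k: N_k = 1 + N_{k-1}^2.
N_0 = 1
N_1 = 1 + 1^2 = 2
N_2 = 1 + 2^2 = 5
Explicitly: v, cons(v, v), cons(v, cons(v, v)), cons(cons(v, v), v), cons(cons(v, v), cons(v, v)).

5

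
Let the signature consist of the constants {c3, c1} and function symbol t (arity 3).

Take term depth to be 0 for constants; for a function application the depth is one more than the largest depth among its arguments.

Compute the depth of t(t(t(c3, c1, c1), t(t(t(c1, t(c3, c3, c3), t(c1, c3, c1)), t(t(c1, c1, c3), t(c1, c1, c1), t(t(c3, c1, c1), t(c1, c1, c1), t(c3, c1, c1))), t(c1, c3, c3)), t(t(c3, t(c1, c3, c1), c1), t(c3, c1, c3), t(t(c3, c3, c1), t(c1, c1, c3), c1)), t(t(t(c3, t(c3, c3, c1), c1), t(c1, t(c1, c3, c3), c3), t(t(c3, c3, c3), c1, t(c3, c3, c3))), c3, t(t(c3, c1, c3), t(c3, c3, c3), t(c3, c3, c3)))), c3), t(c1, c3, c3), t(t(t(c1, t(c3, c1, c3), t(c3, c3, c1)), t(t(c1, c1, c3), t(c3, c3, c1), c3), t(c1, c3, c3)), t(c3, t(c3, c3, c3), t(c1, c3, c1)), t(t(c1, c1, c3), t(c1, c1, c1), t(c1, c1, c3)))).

7

depth(t(c3, c1, c1)) = 1 + max(0, 0, 0) = 1
depth(t(c3, c3, c3)) = 1 + max(0, 0, 0) = 1
depth(t(c1, c3, c1)) = 1 + max(0, 0, 0) = 1
depth(t(c1, t(c3, c3, c3), t(c1, c3, c1))) = 1 + max(0, 1, 1) = 2
depth(t(c1, c1, c3)) = 1 + max(0, 0, 0) = 1
depth(t(c1, c1, c1)) = 1 + max(0, 0, 0) = 1
depth(t(t(c3, c1, c1), t(c1, c1, c1), t(c3, c1, c1))) = 1 + max(1, 1, 1) = 2
depth(t(t(c1, c1, c3), t(c1, c1, c1), t(t(c3, c1, c1), t(c1, c1, c1), t(c3, c1, c1)))) = 1 + max(1, 1, 2) = 3
depth(t(c1, c3, c3)) = 1 + max(0, 0, 0) = 1
depth(t(t(c1, t(c3, c3, c3), t(c1, c3, c1)), t(t(c1, c1, c3), t(c1, c1, c1), t(t(c3, c1, c1), t(c1, c1, c1), t(c3, c1, c1))), t(c1, c3, c3))) = 1 + max(2, 3, 1) = 4
depth(t(c3, t(c1, c3, c1), c1)) = 1 + max(0, 1, 0) = 2
depth(t(c3, c1, c3)) = 1 + max(0, 0, 0) = 1
depth(t(c3, c3, c1)) = 1 + max(0, 0, 0) = 1
depth(t(t(c3, c3, c1), t(c1, c1, c3), c1)) = 1 + max(1, 1, 0) = 2
depth(t(t(c3, t(c1, c3, c1), c1), t(c3, c1, c3), t(t(c3, c3, c1), t(c1, c1, c3), c1))) = 1 + max(2, 1, 2) = 3
depth(t(c3, t(c3, c3, c1), c1)) = 1 + max(0, 1, 0) = 2
depth(t(c1, t(c1, c3, c3), c3)) = 1 + max(0, 1, 0) = 2
depth(t(t(c3, c3, c3), c1, t(c3, c3, c3))) = 1 + max(1, 0, 1) = 2
depth(t(t(c3, t(c3, c3, c1), c1), t(c1, t(c1, c3, c3), c3), t(t(c3, c3, c3), c1, t(c3, c3, c3)))) = 1 + max(2, 2, 2) = 3
depth(t(t(c3, c1, c3), t(c3, c3, c3), t(c3, c3, c3))) = 1 + max(1, 1, 1) = 2
depth(t(t(t(c3, t(c3, c3, c1), c1), t(c1, t(c1, c3, c3), c3), t(t(c3, c3, c3), c1, t(c3, c3, c3))), c3, t(t(c3, c1, c3), t(c3, c3, c3), t(c3, c3, c3)))) = 1 + max(3, 0, 2) = 4
depth(t(t(t(c1, t(c3, c3, c3), t(c1, c3, c1)), t(t(c1, c1, c3), t(c1, c1, c1), t(t(c3, c1, c1), t(c1, c1, c1), t(c3, c1, c1))), t(c1, c3, c3)), t(t(c3, t(c1, c3, c1), c1), t(c3, c1, c3), t(t(c3, c3, c1), t(c1, c1, c3), c1)), t(t(t(c3, t(c3, c3, c1), c1), t(c1, t(c1, c3, c3), c3), t(t(c3, c3, c3), c1, t(c3, c3, c3))), c3, t(t(c3, c1, c3), t(c3, c3, c3), t(c3, c3, c3))))) = 1 + max(4, 3, 4) = 5
depth(t(t(c3, c1, c1), t(t(t(c1, t(c3, c3, c3), t(c1, c3, c1)), t(t(c1, c1, c3), t(c1, c1, c1), t(t(c3, c1, c1), t(c1, c1, c1), t(c3, c1, c1))), t(c1, c3, c3)), t(t(c3, t(c1, c3, c1), c1), t(c3, c1, c3), t(t(c3, c3, c1), t(c1, c1, c3), c1)), t(t(t(c3, t(c3, c3, c1), c1), t(c1, t(c1, c3, c3), c3), t(t(c3, c3, c3), c1, t(c3, c3, c3))), c3, t(t(c3, c1, c3), t(c3, c3, c3), t(c3, c3, c3)))), c3)) = 1 + max(1, 5, 0) = 6
depth(t(c1, t(c3, c1, c3), t(c3, c3, c1))) = 1 + max(0, 1, 1) = 2
depth(t(t(c1, c1, c3), t(c3, c3, c1), c3)) = 1 + max(1, 1, 0) = 2
depth(t(t(c1, t(c3, c1, c3), t(c3, c3, c1)), t(t(c1, c1, c3), t(c3, c3, c1), c3), t(c1, c3, c3))) = 1 + max(2, 2, 1) = 3
depth(t(c3, t(c3, c3, c3), t(c1, c3, c1))) = 1 + max(0, 1, 1) = 2
depth(t(t(c1, c1, c3), t(c1, c1, c1), t(c1, c1, c3))) = 1 + max(1, 1, 1) = 2
depth(t(t(t(c1, t(c3, c1, c3), t(c3, c3, c1)), t(t(c1, c1, c3), t(c3, c3, c1), c3), t(c1, c3, c3)), t(c3, t(c3, c3, c3), t(c1, c3, c1)), t(t(c1, c1, c3), t(c1, c1, c1), t(c1, c1, c3)))) = 1 + max(3, 2, 2) = 4
depth(t(t(t(c3, c1, c1), t(t(t(c1, t(c3, c3, c3), t(c1, c3, c1)), t(t(c1, c1, c3), t(c1, c1, c1), t(t(c3, c1, c1), t(c1, c1, c1), t(c3, c1, c1))), t(c1, c3, c3)), t(t(c3, t(c1, c3, c1), c1), t(c3, c1, c3), t(t(c3, c3, c1), t(c1, c1, c3), c1)), t(t(t(c3, t(c3, c3, c1), c1), t(c1, t(c1, c3, c3), c3), t(t(c3, c3, c3), c1, t(c3, c3, c3))), c3, t(t(c3, c1, c3), t(c3, c3, c3), t(c3, c3, c3)))), c3), t(c1, c3, c3), t(t(t(c1, t(c3, c1, c3), t(c3, c3, c1)), t(t(c1, c1, c3), t(c3, c3, c1), c3), t(c1, c3, c3)), t(c3, t(c3, c3, c3), t(c1, c3, c1)), t(t(c1, c1, c3), t(c1, c1, c1), t(c1, c1, c3))))) = 1 + max(6, 1, 4) = 7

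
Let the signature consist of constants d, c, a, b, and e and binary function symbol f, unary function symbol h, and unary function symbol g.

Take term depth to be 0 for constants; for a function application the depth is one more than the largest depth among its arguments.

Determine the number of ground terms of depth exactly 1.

Write N_k for the number of ground terms of depth ≤ k. A term of depth ≤ k is either a constant or a function symbol applied to arguments of depth ≤ k−1, so N_k = 5 + N_{k-1}^2 + N_{k-1} + N_{k-1}.
N_0 = 5
N_1 = 5 + 5^2 + 5 + 5 = 40
Terms of depth exactly 1: N_1 − N_0 = 40 − 5 = 35.

35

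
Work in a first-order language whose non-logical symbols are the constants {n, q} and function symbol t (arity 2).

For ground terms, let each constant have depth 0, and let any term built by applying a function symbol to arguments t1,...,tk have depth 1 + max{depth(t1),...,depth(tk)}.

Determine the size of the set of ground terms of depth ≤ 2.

Let N_k count ground terms of depth at most k. Each non-constant term of depth ≤ k is some function symbol applied to depth-≤(k−1) arguments, giving N_k = 2 + N_{k-1}^2.
N_0 = 2
N_1 = 2 + 2^2 = 6
N_2 = 2 + 6^2 = 38

38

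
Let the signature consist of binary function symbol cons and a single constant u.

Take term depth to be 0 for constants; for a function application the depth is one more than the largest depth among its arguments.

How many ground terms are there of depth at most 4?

677

Write N_k for the number of ground terms of depth ≤ k. A term of depth ≤ k is either a constant or a function symbol applied to arguments of depth ≤ k−1, so N_k = 1 + N_{k-1}^2.
N_0 = 1
N_1 = 1 + 1^2 = 2
N_2 = 1 + 2^2 = 5
N_3 = 1 + 5^2 = 26
N_4 = 1 + 26^2 = 677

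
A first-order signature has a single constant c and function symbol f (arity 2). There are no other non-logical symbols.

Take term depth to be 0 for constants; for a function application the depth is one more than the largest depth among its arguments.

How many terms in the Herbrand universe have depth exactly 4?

Let N_k count ground terms of depth at most k. Each non-constant term of depth ≤ k is some function symbol applied to depth-≤(k−1) arguments, giving N_k = 1 + N_{k-1}^2.
N_0 = 1
N_1 = 1 + 1^2 = 2
N_2 = 1 + 2^2 = 5
N_3 = 1 + 5^2 = 26
N_4 = 1 + 26^2 = 677
Terms of depth exactly 4: N_4 − N_3 = 677 − 26 = 651.

651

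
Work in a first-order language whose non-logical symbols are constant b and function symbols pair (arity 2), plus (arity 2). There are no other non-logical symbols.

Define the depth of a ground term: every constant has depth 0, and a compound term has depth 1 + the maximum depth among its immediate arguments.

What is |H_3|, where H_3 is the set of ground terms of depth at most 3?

723

Let N_k = |{terms of depth ≤ k}|. Then N_0 = 1 and N_k = 1 + N_{k-1}^2 + N_{k-1}^2 for k ≥ 1 (one summand per function symbol, arity giving the exponent).
N_0 = 1
N_1 = 1 + 1^2 + 1^2 = 3
N_2 = 1 + 3^2 + 3^2 = 19
N_3 = 1 + 19^2 + 19^2 = 723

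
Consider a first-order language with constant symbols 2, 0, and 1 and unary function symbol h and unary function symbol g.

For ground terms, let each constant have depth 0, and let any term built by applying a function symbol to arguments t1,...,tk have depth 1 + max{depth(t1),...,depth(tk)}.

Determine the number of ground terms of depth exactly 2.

Count level by level. With function symbols h/1, g/1, the terms of depth ≤ k are the 3 constants together with each function applied to depth-≤(k−1) tuples, so N_k = 3 + N_{k-1} + N_{k-1}.
N_0 = 3
N_1 = 3 + 3 + 3 = 9
N_2 = 3 + 9 + 9 = 21
Terms of depth exactly 2: N_2 − N_1 = 21 − 9 = 12.

12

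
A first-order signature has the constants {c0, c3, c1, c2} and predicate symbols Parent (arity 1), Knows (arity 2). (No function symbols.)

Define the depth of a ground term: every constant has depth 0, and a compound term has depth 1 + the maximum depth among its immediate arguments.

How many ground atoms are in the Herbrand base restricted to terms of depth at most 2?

20

First count ground terms of depth ≤ 2.
With no function symbols every ground term is a constant, so there are exactly 4 ground terms at every depth bound.
N_0 = 4
N_1 = 4
N_2 = 4
Explicitly: c0, c3, c1, c2.
So |H| = 4.
Ground atoms are formed by filling each argument slot of a predicate with a term from H, so an r-ary predicate gives |H|^r atoms:
  Parent: 4;  Knows: 4^2 = 16
Total ground atoms: 4 + 16 = 20.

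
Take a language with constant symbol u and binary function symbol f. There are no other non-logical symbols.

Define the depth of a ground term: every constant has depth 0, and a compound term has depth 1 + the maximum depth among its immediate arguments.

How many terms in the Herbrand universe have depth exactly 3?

21

Write N_k for the number of ground terms of depth ≤ k. A term of depth ≤ k is either a constant or a function symbol applied to arguments of depth ≤ k−1, so N_k = 1 + N_{k-1}^2.
N_0 = 1
N_1 = 1 + 1^2 = 2
N_2 = 1 + 2^2 = 5
N_3 = 1 + 5^2 = 26
Terms of depth exactly 3: N_3 − N_2 = 26 − 5 = 21.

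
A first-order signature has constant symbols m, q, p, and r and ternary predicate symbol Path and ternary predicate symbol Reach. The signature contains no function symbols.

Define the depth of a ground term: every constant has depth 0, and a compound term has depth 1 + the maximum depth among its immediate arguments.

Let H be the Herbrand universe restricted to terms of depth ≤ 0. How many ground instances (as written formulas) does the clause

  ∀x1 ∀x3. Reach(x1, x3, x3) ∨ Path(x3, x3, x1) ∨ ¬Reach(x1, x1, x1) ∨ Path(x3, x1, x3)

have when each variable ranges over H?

16

Ground terms of depth ≤ 0:
  With no function symbols every ground term is a constant, so there are exactly 4 ground terms at every depth bound.
  N_0 = 4
So there are 4 ground terms available for substitution.
The clause has 2 distinct variables (x1, x3), each appearing in the body. In the free term algebra distinct substitutions yield syntactically distinct ground instances.
Number of ground instances = 4^2 = 16.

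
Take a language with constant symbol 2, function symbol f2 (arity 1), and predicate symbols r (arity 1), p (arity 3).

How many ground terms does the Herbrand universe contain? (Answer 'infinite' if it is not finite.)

infinite

The signature has at least one function symbol (f2, arity 1) and at least one constant (2).
Iterating f2 gives infinitely many distinct ground terms: 2, f2(2), f2(f2(2)), ...
So the Herbrand universe is infinite.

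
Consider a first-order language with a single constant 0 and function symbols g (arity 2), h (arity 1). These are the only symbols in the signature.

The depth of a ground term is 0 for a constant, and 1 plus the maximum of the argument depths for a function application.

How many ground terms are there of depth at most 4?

33673

Let N_k count ground terms of depth at most k. Each non-constant term of depth ≤ k is some function symbol applied to depth-≤(k−1) arguments, giving N_k = 1 + N_{k-1}^2 + N_{k-1}.
N_0 = 1
N_1 = 1 + 1^2 + 1 = 3
N_2 = 1 + 3^2 + 3 = 13
N_3 = 1 + 13^2 + 13 = 183
N_4 = 1 + 183^2 + 183 = 33673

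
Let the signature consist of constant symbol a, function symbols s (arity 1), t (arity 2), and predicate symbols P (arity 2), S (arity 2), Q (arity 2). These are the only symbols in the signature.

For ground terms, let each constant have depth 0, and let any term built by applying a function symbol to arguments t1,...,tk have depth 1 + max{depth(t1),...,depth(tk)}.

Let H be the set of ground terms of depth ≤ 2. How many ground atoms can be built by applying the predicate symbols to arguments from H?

First count ground terms of depth ≤ 2.
Write N_k for the number of ground terms of depth ≤ k. A term of depth ≤ k is either a constant or a function symbol applied to arguments of depth ≤ k−1, so N_k = 1 + N_{k-1} + N_{k-1}^2.
N_0 = 1
N_1 = 1 + 1 + 1^2 = 3
N_2 = 1 + 3 + 3^2 = 13
So |H| = 13.
A ground atom is a predicate applied to a tuple of terms from H, so the count is the sum over predicates of |H|^arity:
  P: 13^2 = 169;  S: 13^2 = 169;  Q: 13^2 = 169
Total ground atoms: 169 + 169 + 169 = 507.

507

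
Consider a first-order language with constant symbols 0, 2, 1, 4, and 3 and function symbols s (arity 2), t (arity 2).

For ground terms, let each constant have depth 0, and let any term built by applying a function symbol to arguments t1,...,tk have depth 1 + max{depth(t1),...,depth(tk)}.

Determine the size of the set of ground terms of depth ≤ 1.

Write N_k for the number of ground terms of depth ≤ k. A term of depth ≤ k is either a constant or a function symbol applied to arguments of depth ≤ k−1, so N_k = 5 + N_{k-1}^2 + N_{k-1}^2.
N_0 = 5
N_1 = 5 + 5^2 + 5^2 = 55

55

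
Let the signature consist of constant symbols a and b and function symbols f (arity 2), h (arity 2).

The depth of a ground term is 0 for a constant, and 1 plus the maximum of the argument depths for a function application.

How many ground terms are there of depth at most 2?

Write N_k for the number of ground terms of depth ≤ k. A term of depth ≤ k is either a constant or a function symbol applied to arguments of depth ≤ k−1, so N_k = 2 + N_{k-1}^2 + N_{k-1}^2.
N_0 = 2
N_1 = 2 + 2^2 + 2^2 = 10
N_2 = 2 + 10^2 + 10^2 = 202

202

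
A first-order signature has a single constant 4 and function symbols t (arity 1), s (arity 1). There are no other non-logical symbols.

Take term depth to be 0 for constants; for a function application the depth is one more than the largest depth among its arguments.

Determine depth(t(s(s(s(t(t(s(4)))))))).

depth(s(4)) = 1 + depth(4) = 1 + 0 = 1
depth(t(s(4))) = 1 + depth(s(4)) = 1 + 1 = 2
depth(t(t(s(4)))) = 1 + depth(t(s(4))) = 1 + 2 = 3
depth(s(t(t(s(4))))) = 1 + depth(t(t(s(4)))) = 1 + 3 = 4
depth(s(s(t(t(s(4)))))) = 1 + depth(s(t(t(s(4))))) = 1 + 4 = 5
depth(s(s(s(t(t(s(4))))))) = 1 + depth(s(s(t(t(s(4)))))) = 1 + 5 = 6
depth(t(s(s(s(t(t(s(4)))))))) = 1 + depth(s(s(s(t(t(s(4))))))) = 1 + 6 = 7

7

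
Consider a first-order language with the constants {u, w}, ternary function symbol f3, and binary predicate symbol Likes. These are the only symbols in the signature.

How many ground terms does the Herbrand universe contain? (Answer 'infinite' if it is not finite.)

infinite

The signature has at least one function symbol (f3, arity 3) and at least one constant (u).
Iterating f3 gives infinitely many distinct ground terms: u, f3(u, u, u), f3(f3(u, u, u), f3(u, u, u), f3(u, u, u)), ...
So the Herbrand universe is infinite.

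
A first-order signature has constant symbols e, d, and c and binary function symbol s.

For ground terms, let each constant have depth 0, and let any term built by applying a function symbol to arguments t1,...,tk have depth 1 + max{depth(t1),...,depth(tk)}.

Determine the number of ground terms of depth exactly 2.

If N_k denotes the number of depth-≤k ground terms, the 3 constants give N_0 = 3, and each function symbol of arity r contributes N_{k-1}^r new terms at level k: N_k = 3 + N_{k-1}^2.
N_0 = 3
N_1 = 3 + 3^2 = 12
N_2 = 3 + 12^2 = 147
Terms of depth exactly 2: N_2 − N_1 = 147 − 12 = 135.

135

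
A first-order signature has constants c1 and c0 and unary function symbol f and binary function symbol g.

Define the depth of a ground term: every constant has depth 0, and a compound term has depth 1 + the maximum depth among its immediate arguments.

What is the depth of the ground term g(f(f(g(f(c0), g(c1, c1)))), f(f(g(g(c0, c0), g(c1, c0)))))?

depth(f(c0)) = 1 + depth(c0) = 1 + 0 = 1
depth(g(c1, c1)) = 1 + max(0, 0) = 1
depth(g(f(c0), g(c1, c1))) = 1 + max(1, 1) = 2
depth(f(g(f(c0), g(c1, c1)))) = 1 + depth(g(f(c0), g(c1, c1))) = 1 + 2 = 3
depth(f(f(g(f(c0), g(c1, c1))))) = 1 + depth(f(g(f(c0), g(c1, c1)))) = 1 + 3 = 4
depth(g(c0, c0)) = 1 + max(0, 0) = 1
depth(g(c1, c0)) = 1 + max(0, 0) = 1
depth(g(g(c0, c0), g(c1, c0))) = 1 + max(1, 1) = 2
depth(f(g(g(c0, c0), g(c1, c0)))) = 1 + depth(g(g(c0, c0), g(c1, c0))) = 1 + 2 = 3
depth(f(f(g(g(c0, c0), g(c1, c0))))) = 1 + depth(f(g(g(c0, c0), g(c1, c0)))) = 1 + 3 = 4
depth(g(f(f(g(f(c0), g(c1, c1)))), f(f(g(g(c0, c0), g(c1, c0)))))) = 1 + max(4, 4) = 5

5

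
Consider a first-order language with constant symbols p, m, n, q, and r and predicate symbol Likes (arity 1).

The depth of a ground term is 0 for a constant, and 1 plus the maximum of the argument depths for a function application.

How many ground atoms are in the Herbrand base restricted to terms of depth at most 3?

5

First count ground terms of depth ≤ 3.
With no function symbols every ground term is a constant, so there are exactly 5 ground terms at every depth bound.
N_0 = 5
N_1 = 5
N_2 = 5
N_3 = 5
So |H| = 5.
For each predicate symbol, the number of ground atoms is |H| raised to its arity; summing:
  Likes: 5
Total ground atoms: 5.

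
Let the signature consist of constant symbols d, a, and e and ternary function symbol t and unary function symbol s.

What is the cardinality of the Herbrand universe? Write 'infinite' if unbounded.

infinite

The signature has at least one function symbol (t, arity 3) and at least one constant (d).
Iterating t gives infinitely many distinct ground terms: d, t(d, d, d), t(t(d, d, d), t(d, d, d), t(d, d, d)), ...
So the Herbrand universe is infinite.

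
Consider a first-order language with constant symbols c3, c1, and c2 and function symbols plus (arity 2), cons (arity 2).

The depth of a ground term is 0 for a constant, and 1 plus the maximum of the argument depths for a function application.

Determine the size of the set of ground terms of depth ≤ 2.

Count level by level. With function symbols plus/2, cons/2, the terms of depth ≤ k are the 3 constants together with each function applied to depth-≤(k−1) tuples, so N_k = 3 + N_{k-1}^2 + N_{k-1}^2.
N_0 = 3
N_1 = 3 + 3^2 + 3^2 = 21
N_2 = 3 + 21^2 + 21^2 = 885

885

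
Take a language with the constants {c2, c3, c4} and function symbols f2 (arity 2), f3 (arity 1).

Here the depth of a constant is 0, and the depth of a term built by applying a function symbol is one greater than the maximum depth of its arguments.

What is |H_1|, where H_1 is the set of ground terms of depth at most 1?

15

Let N_k count ground terms of depth at most k. Each non-constant term of depth ≤ k is some function symbol applied to depth-≤(k−1) arguments, giving N_k = 3 + N_{k-1}^2 + N_{k-1}.
N_0 = 3
N_1 = 3 + 3^2 + 3 = 15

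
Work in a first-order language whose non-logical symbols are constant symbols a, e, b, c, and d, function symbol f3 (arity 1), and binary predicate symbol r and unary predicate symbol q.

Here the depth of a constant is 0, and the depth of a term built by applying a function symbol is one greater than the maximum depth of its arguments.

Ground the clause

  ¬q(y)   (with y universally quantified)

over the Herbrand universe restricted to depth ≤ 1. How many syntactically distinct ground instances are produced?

10

Ground terms of depth ≤ 1:
  Let N_k = |{terms of depth ≤ k}|. Then N_0 = 5 and N_k = 5 + N_{k-1} for k ≥ 1 (one summand per function symbol, arity giving the exponent).
  N_0 = 5
  N_1 = 5 + 5 = 10
So there are 10 ground terms available for substitution.
The variable y ranges independently over the available ground terms, and distinct assignments produce distinct instances.
Number of ground instances = 10.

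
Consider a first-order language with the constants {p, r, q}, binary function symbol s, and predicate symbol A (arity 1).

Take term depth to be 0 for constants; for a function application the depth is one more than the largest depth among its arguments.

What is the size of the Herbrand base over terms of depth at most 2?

147

First count ground terms of depth ≤ 2.
Let N_k = |{terms of depth ≤ k}|. Then N_0 = 3 and N_k = 3 + N_{k-1}^2 for k ≥ 1 (one summand per function symbol, arity giving the exponent).
N_0 = 3
N_1 = 3 + 3^2 = 12
N_2 = 3 + 12^2 = 147
So |H| = 147.
Ground atoms are formed by filling each argument slot of a predicate with a term from H, so an r-ary predicate gives |H|^r atoms:
  A: 147
Total ground atoms: 147.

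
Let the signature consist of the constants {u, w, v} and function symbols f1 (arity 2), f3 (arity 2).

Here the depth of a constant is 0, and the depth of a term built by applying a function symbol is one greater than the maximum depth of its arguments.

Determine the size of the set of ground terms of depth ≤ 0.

If N_k denotes the number of depth-≤k ground terms, the 3 constants give N_0 = 3, and each function symbol of arity r contributes N_{k-1}^r new terms at level k: N_k = 3 + N_{k-1}^2 + N_{k-1}^2.
N_0 = 3

3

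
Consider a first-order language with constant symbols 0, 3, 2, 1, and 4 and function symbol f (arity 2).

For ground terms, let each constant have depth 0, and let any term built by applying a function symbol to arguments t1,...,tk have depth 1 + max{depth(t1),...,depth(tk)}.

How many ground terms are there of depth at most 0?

5

Count level by level. With function symbols f/2, the terms of depth ≤ k are the 5 constants together with each function applied to depth-≤(k−1) tuples, so N_k = 5 + N_{k-1}^2.
N_0 = 5
Explicitly: 0, 3, 2, 1, 4.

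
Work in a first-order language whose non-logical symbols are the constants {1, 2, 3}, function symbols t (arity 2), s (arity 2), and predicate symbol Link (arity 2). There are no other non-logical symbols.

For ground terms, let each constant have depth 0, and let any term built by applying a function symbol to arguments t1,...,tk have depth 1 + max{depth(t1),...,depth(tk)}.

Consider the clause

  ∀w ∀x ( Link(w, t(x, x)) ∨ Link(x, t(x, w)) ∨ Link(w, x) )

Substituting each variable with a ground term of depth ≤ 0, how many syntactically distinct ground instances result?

9

Ground terms of depth ≤ 0:
  Count level by level. With function symbols t/2, s/2, the terms of depth ≤ k are the 3 constants together with each function applied to depth-≤(k−1) tuples, so N_k = 3 + N_{k-1}^2 + N_{k-1}^2.
  N_0 = 3
So there are 3 ground terms available for substitution.
There are 2 variables to instantiate (w, x), each occurring in at least one literal, so different choices give different ground instances.
Number of ground instances = 3^2 = 9.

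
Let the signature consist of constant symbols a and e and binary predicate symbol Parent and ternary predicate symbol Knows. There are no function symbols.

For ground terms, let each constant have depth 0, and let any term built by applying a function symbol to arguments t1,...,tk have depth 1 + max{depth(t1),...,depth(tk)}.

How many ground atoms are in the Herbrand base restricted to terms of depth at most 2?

12

First count ground terms of depth ≤ 2.
With no function symbols every ground term is a constant, so there are exactly 2 ground terms at every depth bound.
N_0 = 2
N_1 = 2
N_2 = 2
Explicitly: a, e.
So |H| = 2.
For each predicate symbol, the number of ground atoms is |H| raised to its arity; summing:
  Parent: 2^2 = 4;  Knows: 2^3 = 8
Total ground atoms: 4 + 8 = 12.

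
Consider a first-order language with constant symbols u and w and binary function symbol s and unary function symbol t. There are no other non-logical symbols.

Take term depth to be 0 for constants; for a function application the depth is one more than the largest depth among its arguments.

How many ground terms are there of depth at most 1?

8

Let N_k = |{terms of depth ≤ k}|. Then N_0 = 2 and N_k = 2 + N_{k-1}^2 + N_{k-1} for k ≥ 1 (one summand per function symbol, arity giving the exponent).
N_0 = 2
N_1 = 2 + 2^2 + 2 = 8
Explicitly: u, w, s(u, u), s(u, w), s(w, u), s(w, w), t(u), t(w).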